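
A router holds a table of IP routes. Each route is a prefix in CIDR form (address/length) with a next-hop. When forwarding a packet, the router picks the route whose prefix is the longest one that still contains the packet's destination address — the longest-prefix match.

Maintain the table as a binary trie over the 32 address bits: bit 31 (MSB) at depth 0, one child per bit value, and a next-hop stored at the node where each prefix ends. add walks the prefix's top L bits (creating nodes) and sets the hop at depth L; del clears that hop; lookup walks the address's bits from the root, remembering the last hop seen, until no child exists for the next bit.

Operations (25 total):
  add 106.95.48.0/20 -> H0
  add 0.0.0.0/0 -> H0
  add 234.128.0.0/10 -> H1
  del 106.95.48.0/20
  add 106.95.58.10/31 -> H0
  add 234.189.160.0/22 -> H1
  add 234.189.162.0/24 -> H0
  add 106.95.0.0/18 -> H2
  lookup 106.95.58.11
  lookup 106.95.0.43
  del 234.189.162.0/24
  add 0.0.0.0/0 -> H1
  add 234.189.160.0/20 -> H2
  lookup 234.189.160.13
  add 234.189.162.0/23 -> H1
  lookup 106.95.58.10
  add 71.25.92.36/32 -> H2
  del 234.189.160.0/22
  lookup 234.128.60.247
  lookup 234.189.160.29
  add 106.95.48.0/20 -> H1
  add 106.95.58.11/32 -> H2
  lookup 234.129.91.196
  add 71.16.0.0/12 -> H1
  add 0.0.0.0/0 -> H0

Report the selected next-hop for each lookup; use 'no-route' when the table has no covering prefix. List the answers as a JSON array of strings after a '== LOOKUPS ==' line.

Apply in order:
  add 106.95.48.0/20 -> H0 at depth 20
  add 0.0.0.0/0 -> H0 at depth 0
  add 234.128.0.0/10 -> H1 at depth 10
  del 106.95.48.0/20 (clear depth 20)
  add 106.95.58.10/31 -> H0 at depth 31
  add 234.189.160.0/22 -> H1 at depth 22
  add 234.189.162.0/24 -> H0 at depth 24
  add 106.95.0.0/18 -> H2 at depth 18
  lookup 106.95.58.11: bits 0110101001011111001110100000101 walk d0:H0→d1:-→d2:-→d3:-→d4:-→d5:-→d6:-→d7:-→d8:-→d9:-→d10:-→d11:-→d12:-→d13:-→d14:-→d15:-→d16:-→d17:-→d18:H2→d19:-→d20:-→d21:-→d22:-→d23:-→d24:-→d25:-→d26:-→d27:-→d28:-→d29:-→d30:-→d31:H0 -> H0
  lookup 106.95.0.43: bits 011010100101111100 walk d0:H0→d1:-→d2:-→d3:-→d4:-→d5:-→d6:-→d7:-→d8:-→d9:-→d10:-→d11:-→d12:-→d13:-→d14:-→d15:-→d16:-→d17:-→d18:H2 -> H2
  del 234.189.162.0/24 (clear depth 24)
  add 0.0.0.0/0 -> H1 at depth 0
  add 234.189.160.0/20 -> H2 at depth 20
  lookup 234.189.160.13: bits 1110101010111101101000 walk d0:H1→d1:-→d2:-→d3:-→d4:-→d5:-→d6:-→d7:-→d8:-→d9:-→d10:H1→d11:-→d12:-→d13:-→d14:-→d15:-→d16:-→d17:-→d18:-→d19:-→d20:H2→d21:-→d22:H1 -> H1
  add 234.189.162.0/23 -> H1 at depth 23
  lookup 106.95.58.10: bits 0110101001011111001110100000101 walk d0:H1→d1:-→d2:-→d3:-→d4:-→d5:-→d6:-→d7:-→d8:-→d9:-→d10:-→d11:-→d12:-→d13:-→d14:-→d15:-→d16:-→d17:-→d18:H2→d19:-→d20:-→d21:-→d22:-→d23:-→d24:-→d25:-→d26:-→d27:-→d28:-→d29:-→d30:-→d31:H0 -> H0
  add 71.25.92.36/32 -> H2 at depth 32
  del 234.189.160.0/22 (clear depth 22)
  lookup 234.128.60.247: bits 1110101010 walk d0:H1→d1:-→d2:-→d3:-→d4:-→d5:-→d6:-→d7:-→d8:-→d9:-→d10:H1 -> H1
  lookup 234.189.160.29: bits 1110101010111101101000 walk d0:H1→d1:-→d2:-→d3:-→d4:-→d5:-→d6:-→d7:-→d8:-→d9:-→d10:H1→d11:-→d12:-→d13:-→d14:-→d15:-→d16:-→d17:-→d18:-→d19:-→d20:H2→d21:-→d22:- -> H2
  add 106.95.48.0/20 -> H1 at depth 20
  add 106.95.58.11/32 -> H2 at depth 32
  lookup 234.129.91.196: bits 1110101010 walk d0:H1→d1:-→d2:-→d3:-→d4:-→d5:-→d6:-→d7:-→d8:-→d9:-→d10:H1 -> H1
  add 71.16.0.0/12 -> H1 at depth 12
  add 0.0.0.0/0 -> H0 at depth 0

== LOOKUPS ==
["H0","H2","H1","H0","H1","H2","H1"]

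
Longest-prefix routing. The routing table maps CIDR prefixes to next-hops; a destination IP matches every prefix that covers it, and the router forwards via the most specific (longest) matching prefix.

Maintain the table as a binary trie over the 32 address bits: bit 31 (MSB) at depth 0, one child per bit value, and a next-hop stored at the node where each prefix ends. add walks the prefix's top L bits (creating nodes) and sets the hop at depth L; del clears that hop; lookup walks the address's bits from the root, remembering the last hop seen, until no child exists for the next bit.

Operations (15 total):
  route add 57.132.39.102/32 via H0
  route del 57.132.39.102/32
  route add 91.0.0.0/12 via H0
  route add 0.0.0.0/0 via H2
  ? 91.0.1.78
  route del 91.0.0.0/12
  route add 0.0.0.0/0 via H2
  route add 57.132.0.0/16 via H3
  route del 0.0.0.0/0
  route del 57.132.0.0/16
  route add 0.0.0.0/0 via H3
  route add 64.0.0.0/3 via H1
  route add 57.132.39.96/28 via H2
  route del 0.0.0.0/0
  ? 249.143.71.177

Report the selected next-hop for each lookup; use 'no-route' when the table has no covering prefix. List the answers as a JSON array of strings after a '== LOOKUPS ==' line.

Trace:
  add 57.132.39.102/32 -> H0 at depth 32
  del 57.132.39.102/32 (clear depth 32)
  add 91.0.0.0/12 -> H0 at depth 12
  add 0.0.0.0/0 -> H2 at depth 0
  lookup 91.0.1.78: bits 010110110000 walk d0:H2→d1:-→d2:-→d3:-→d4:-→d5:-→d6:-→d7:-→d8:-→d9:-→d10:-→d11:-→d12:H0 -> H0
  del 91.0.0.0/12 (clear depth 12)
  add 0.0.0.0/0 -> H2 at depth 0
  add 57.132.0.0/16 -> H3 at depth 16
  del 0.0.0.0/0 (clear depth 0)
  del 57.132.0.0/16 (clear depth 16)
  add 0.0.0.0/0 -> H3 at depth 0
  add 64.0.0.0/3 -> H1 at depth 3
  add 57.132.39.96/28 -> H2 at depth 28
  del 0.0.0.0/0 (clear depth 0)
  lookup 249.143.71.177: bits ε walk d0:- -> no-route

== LOOKUPS ==
["H0","no-route"]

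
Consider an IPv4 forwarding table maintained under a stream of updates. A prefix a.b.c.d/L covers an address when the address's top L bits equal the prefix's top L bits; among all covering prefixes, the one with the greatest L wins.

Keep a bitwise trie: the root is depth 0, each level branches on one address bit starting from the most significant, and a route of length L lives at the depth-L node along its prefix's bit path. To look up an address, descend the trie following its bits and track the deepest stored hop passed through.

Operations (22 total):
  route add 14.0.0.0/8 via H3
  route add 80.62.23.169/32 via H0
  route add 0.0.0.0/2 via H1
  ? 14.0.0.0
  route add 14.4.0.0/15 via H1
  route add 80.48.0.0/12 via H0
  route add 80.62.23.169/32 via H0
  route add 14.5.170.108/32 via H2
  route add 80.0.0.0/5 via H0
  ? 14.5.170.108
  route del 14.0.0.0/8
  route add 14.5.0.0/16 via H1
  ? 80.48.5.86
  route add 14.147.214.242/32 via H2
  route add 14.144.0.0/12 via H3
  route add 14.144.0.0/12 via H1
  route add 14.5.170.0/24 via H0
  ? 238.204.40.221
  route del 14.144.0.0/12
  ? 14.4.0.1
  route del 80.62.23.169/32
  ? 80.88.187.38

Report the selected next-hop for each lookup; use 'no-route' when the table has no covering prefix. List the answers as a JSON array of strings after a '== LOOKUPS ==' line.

Trace:
  + 14.0.0.0/8 (H3) depth=8
  + 80.62.23.169/32 (H0) depth=32
  + 0.0.0.0/2 (H1) depth=2
  lookup 14.0.0.0: bits 00001110 walk d0:-→d1:-→d2:H1→d3:-→d4:-→d5:-→d6:-→d7:-→d8:H3 -> H3
  + 14.4.0.0/15 (H1) depth=15
  + 80.48.0.0/12 (H0) depth=12
  + 80.62.23.169/32 (H0) depth=32
  + 14.5.170.108/32 (H2) depth=32
  + 80.0.0.0/5 (H0) depth=5
  lookup 14.5.170.108: bits 00001110000001011010101001101100 walk d0:-→d1:-→d2:H1→d3:-→d4:-→d5:-→d6:-→d7:-→d8:H3→d9:-→d10:-→d11:-→d12:-→d13:-→d14:-→d15:H1→d16:-→d17:-→d18:-→d19:-→d20:-→d21:-→d22:-→d23:-→d24:-→d25:-→d26:-→d27:-→d28:-→d29:-→d30:-→d31:-→d32:H2 -> H2
  del 14.0.0.0/8 (clear depth 8)
  + 14.5.0.0/16 (H1) depth=16
  lookup 80.48.5.86: bits 010100000011 walk d0:-→d1:-→d2:-→d3:-→d4:-→d5:H0→d6:-→d7:-→d8:-→d9:-→d10:-→d11:-→d12:H0 -> H0
  + 14.147.214.242/32 (H2) depth=32
  + 14.144.0.0/12 (H3) depth=12
  + 14.144.0.0/12 (H1) depth=12
  + 14.5.170.0/24 (H0) depth=24
  lookup 238.204.40.221: bits ε walk d0:- -> no-route
  del 14.144.0.0/12 (clear depth 12)
  lookup 14.4.0.1: bits 000011100000010 walk d0:-→d1:-→d2:H1→d3:-→d4:-→d5:-→d6:-→d7:-→d8:-→d9:-→d10:-→d11:-→d12:-→d13:-→d14:-→d15:H1 -> H1
  del 80.62.23.169/32 (clear depth 32)
  lookup 80.88.187.38: bits 010100000 walk d0:-→d1:-→d2:-→d3:-→d4:-→d5:H0→d6:-→d7:-→d8:-→d9:- -> H0

== LOOKUPS ==
["H3","H2","H0","no-route","H1","H0"]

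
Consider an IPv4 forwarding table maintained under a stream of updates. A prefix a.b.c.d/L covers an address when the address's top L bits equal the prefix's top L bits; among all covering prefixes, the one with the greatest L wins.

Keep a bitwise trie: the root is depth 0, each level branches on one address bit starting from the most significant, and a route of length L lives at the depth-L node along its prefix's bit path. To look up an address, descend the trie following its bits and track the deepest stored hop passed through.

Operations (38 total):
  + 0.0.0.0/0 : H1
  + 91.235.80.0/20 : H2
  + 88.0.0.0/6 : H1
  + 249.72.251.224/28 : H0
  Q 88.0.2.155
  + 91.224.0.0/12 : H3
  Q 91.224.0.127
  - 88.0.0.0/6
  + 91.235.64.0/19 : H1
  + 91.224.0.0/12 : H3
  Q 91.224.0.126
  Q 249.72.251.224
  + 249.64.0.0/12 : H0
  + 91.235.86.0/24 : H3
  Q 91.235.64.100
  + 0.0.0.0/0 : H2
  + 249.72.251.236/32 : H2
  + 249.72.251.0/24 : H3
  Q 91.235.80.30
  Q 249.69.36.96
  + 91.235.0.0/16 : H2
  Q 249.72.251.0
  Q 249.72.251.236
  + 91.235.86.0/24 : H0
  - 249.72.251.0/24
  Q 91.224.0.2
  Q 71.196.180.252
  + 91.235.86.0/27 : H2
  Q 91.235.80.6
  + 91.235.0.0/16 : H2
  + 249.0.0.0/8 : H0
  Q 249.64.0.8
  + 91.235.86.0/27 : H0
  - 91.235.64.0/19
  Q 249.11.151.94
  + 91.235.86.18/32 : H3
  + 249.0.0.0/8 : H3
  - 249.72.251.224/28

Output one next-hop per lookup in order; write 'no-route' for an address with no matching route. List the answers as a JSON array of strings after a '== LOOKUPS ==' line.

Apply in order:
  add 0.0.0.0/0 -> H1 at depth 0
  add 91.235.80.0/20 -> H2 at depth 20
  add 88.0.0.0/6 -> H1 at depth 6
  add 249.72.251.224/28 -> H0 at depth 28
  Q 88.0.2.155: descend 010110 ; hops seen [H1,H1] ; pick H1
  add 91.224.0.0/12 -> H3 at depth 12
  Q 91.224.0.127: descend 010110111110 ; hops seen [H1,H1,H3] ; pick H3
  - 88.0.0.0/6 clear@6
  add 91.235.64.0/19 -> H1 at depth 19
  add 91.224.0.0/12 -> H3 at depth 12
  Q 91.224.0.126: descend 010110111110 ; hops seen [H1,H3] ; pick H3
  Q 249.72.251.224: descend 1111100101001000111110111110 ; hops seen [H1,H0] ; pick H0
  add 249.64.0.0/12 -> H0 at depth 12
  add 91.235.86.0/24 -> H3 at depth 24
  Q 91.235.64.100: descend 0101101111101011010 ; hops seen [H1,H3,H1] ; pick H1
  add 0.0.0.0/0 -> H2 at depth 0
  add 249.72.251.236/32 -> H2 at depth 32
  add 249.72.251.0/24 -> H3 at depth 24
  Q 91.235.80.30: descend 010110111110101101010 ; hops seen [H2,H3,H1,H2] ; pick H2
  Q 249.69.36.96: descend 111110010100 ; hops seen [H2,H0] ; pick H0
  add 91.235.0.0/16 -> H2 at depth 16
  Q 249.72.251.0: descend 111110010100100011111011 ; hops seen [H2,H0,H3] ; pick H3
  Q 249.72.251.236: descend 11111001010010001111101111101100 ; hops seen [H2,H0,H3,H0,H2] ; pick H2
  add 91.235.86.0/24 -> H0 at depth 24
  - 249.72.251.0/24 clear@24
  Q 91.224.0.2: descend 010110111110 ; hops seen [H2,H3] ; pick H3
  Q 71.196.180.252: descend 010 ; hops seen [H2] ; pick H2
  add 91.235.86.0/27 -> H2 at depth 27
  Q 91.235.80.6: descend 010110111110101101010 ; hops seen [H2,H3,H2,H1,H2] ; pick H2
  add 91.235.0.0/16 -> H2 at depth 16
  add 249.0.0.0/8 -> H0 at depth 8
  Q 249.64.0.8: descend 111110010100 ; hops seen [H2,H0,H0] ; pick H0
  add 91.235.86.0/27 -> H0 at depth 27
  - 91.235.64.0/19 clear@19
  Q 249.11.151.94: descend 111110010 ; hops seen [H2,H0] ; pick H0
  add 91.235.86.18/32 -> H3 at depth 32
  add 249.0.0.0/8 -> H3 at depth 8
  - 249.72.251.224/28 clear@28

== LOOKUPS ==
["H1","H3","H3","H0","H1","H2","H0","H3","H2","H3","H2","H2","H0","H0"]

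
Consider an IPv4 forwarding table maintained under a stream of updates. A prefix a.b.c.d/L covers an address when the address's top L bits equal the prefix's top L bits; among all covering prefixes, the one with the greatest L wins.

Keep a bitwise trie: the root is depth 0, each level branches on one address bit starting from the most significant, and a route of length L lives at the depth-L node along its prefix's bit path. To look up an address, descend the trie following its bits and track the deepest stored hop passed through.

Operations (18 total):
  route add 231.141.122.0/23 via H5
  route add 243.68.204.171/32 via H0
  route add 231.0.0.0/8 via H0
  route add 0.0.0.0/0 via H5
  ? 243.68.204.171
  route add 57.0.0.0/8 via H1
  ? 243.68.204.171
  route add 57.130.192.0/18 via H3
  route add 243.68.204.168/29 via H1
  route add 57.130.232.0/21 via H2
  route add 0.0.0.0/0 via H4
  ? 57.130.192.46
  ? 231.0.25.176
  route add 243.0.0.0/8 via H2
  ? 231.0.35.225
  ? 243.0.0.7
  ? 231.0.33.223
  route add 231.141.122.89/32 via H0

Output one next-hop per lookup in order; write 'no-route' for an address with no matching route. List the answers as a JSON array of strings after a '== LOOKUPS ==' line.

Process each operation:
  add 231.141.122.0/23 -> H5 at depth 23
  add 243.68.204.171/32 -> H0 at depth 32
  add 231.0.0.0/8 -> H0 at depth 8
  add 0.0.0.0/0 -> H5 at depth 0
  lookup 243.68.204.171: bits 11110011010001001100110010101011 walk d0:H5→d1:-→d2:-→d3:-→d4:-→d5:-→d6:-→d7:-→d8:-→d9:-→d10:-→d11:-→d12:-→d13:-→d14:-→d15:-→d16:-→d17:-→d18:-→d19:-→d20:-→d21:-→d22:-→d23:-→d24:-→d25:-→d26:-→d27:-→d28:-→d29:-→d30:-→d31:-→d32:H0 -> H0
  add 57.0.0.0/8 -> H1 at depth 8
  lookup 243.68.204.171: bits 11110011010001001100110010101011 walk d0:H5→d1:-→d2:-→d3:-→d4:-→d5:-→d6:-→d7:-→d8:-→d9:-→d10:-→d11:-→d12:-→d13:-→d14:-→d15:-→d16:-→d17:-→d18:-→d19:-→d20:-→d21:-→d22:-→d23:-→d24:-→d25:-→d26:-→d27:-→d28:-→d29:-→d30:-→d31:-→d32:H0 -> H0
  add 57.130.192.0/18 -> H3 at depth 18
  add 243.68.204.168/29 -> H1 at depth 29
  add 57.130.232.0/21 -> H2 at depth 21
  add 0.0.0.0/0 -> H4 at depth 0
  lookup 57.130.192.46: bits 001110011000001011 walk d0:H4→d1:-→d2:-→d3:-→d4:-→d5:-→d6:-→d7:-→d8:H1→d9:-→d10:-→d11:-→d12:-→d13:-→d14:-→d15:-→d16:-→d17:-→d18:H3 -> H3
  lookup 231.0.25.176: bits 11100111 walk d0:H4→d1:-→d2:-→d3:-→d4:-→d5:-→d6:-→d7:-→d8:H0 -> H0
  add 243.0.0.0/8 -> H2 at depth 8
  lookup 231.0.35.225: bits 11100111 walk d0:H4→d1:-→d2:-→d3:-→d4:-→d5:-→d6:-→d7:-→d8:H0 -> H0
  lookup 243.0.0.7: bits 111100110 walk d0:H4→d1:-→d2:-→d3:-→d4:-→d5:-→d6:-→d7:-→d8:H2→d9:- -> H2
  lookup 231.0.33.223: bits 11100111 walk d0:H4→d1:-→d2:-→d3:-→d4:-→d5:-→d6:-→d7:-→d8:H0 -> H0
  add 231.141.122.89/32 -> H0 at depth 32

== LOOKUPS ==
["H0","H0","H3","H0","H0","H2","H0"]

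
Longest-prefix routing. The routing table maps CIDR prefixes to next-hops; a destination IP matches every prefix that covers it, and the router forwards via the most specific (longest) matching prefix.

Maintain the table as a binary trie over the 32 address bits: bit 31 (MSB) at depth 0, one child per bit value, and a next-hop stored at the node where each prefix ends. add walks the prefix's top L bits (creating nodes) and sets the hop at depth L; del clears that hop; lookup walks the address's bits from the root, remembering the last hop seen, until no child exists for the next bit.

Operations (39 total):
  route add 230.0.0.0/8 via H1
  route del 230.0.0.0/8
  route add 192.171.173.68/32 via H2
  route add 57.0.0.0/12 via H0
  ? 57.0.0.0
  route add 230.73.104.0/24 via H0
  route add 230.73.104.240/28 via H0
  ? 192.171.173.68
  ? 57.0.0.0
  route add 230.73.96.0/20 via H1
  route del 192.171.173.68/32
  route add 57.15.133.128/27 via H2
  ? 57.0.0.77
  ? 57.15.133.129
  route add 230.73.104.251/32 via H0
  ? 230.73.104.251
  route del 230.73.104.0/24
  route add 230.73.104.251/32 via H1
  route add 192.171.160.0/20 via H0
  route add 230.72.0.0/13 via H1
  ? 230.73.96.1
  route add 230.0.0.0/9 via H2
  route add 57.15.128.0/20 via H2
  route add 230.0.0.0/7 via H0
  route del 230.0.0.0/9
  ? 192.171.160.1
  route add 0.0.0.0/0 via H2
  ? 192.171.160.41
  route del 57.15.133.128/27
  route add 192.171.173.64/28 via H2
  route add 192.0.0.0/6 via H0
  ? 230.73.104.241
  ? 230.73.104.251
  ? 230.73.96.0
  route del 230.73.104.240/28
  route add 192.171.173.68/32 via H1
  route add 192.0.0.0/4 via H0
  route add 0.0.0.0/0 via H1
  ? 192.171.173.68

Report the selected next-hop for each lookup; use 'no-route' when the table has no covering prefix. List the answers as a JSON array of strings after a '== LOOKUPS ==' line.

Apply in order:
  + 230.0.0.0/8 (H1) depth=8
  - 230.0.0.0/8 clear@8
  + 192.171.173.68/32 (H2) depth=32
  + 57.0.0.0/12 (H0) depth=12
  lookup 57.0.0.0: bits 001110010000 walk d0:-→d1:-→d2:-→d3:-→d4:-→d5:-→d6:-→d7:-→d8:-→d9:-→d10:-→d11:-→d12:H0 -> H0
  + 230.73.104.0/24 (H0) depth=24
  + 230.73.104.240/28 (H0) depth=28
  lookup 192.171.173.68: bits 11000000101010111010110101000100 walk d0:-→d1:-→d2:-→d3:-→d4:-→d5:-→d6:-→d7:-→d8:-→d9:-→d10:-→d11:-→d12:-→d13:-→d14:-→d15:-→d16:-→d17:-→d18:-→d19:-→d20:-→d21:-→d22:-→d23:-→d24:-→d25:-→d26:-→d27:-→d28:-→d29:-→d30:-→d31:-→d32:H2 -> H2
  lookup 57.0.0.0: bits 001110010000 walk d0:-→d1:-→d2:-→d3:-→d4:-→d5:-→d6:-→d7:-→d8:-→d9:-→d10:-→d11:-→d12:H0 -> H0
  + 230.73.96.0/20 (H1) depth=20
  - 192.171.173.68/32 clear@32
  + 57.15.133.128/27 (H2) depth=27
  lookup 57.0.0.77: bits 001110010000 walk d0:-→d1:-→d2:-→d3:-→d4:-→d5:-→d6:-→d7:-→d8:-→d9:-→d10:-→d11:-→d12:H0 -> H0
  lookup 57.15.133.129: bits 001110010000111110000101100 walk d0:-→d1:-→d2:-→d3:-→d4:-→d5:-→d6:-→d7:-→d8:-→d9:-→d10:-→d11:-→d12:H0→d13:-→d14:-→d15:-→d16:-→d17:-→d18:-→d19:-→d20:-→d21:-→d22:-→d23:-→d24:-→d25:-→d26:-→d27:H2 -> H2
  + 230.73.104.251/32 (H0) depth=32
  lookup 230.73.104.251: bits 11100110010010010110100011111011 walk d0:-→d1:-→d2:-→d3:-→d4:-→d5:-→d6:-→d7:-→d8:-→d9:-→d10:-→d11:-→d12:-→d13:-→d14:-→d15:-→d16:-→d17:-→d18:-→d19:-→d20:H1→d21:-→d22:-→d23:-→d24:H0→d25:-→d26:-→d27:-→d28:H0→d29:-→d30:-→d31:-→d32:H0 -> H0
  - 230.73.104.0/24 clear@24
  + 230.73.104.251/32 (H1) depth=32
  + 192.171.160.0/20 (H0) depth=20
  + 230.72.0.0/13 (H1) depth=13
  lookup 230.73.96.1: bits 11100110010010010110 walk d0:-→d1:-→d2:-→d3:-→d4:-→d5:-→d6:-→d7:-→d8:-→d9:-→d10:-→d11:-→d12:-→d13:H1→d14:-→d15:-→d16:-→d17:-→d18:-→d19:-→d20:H1 -> H1
  + 230.0.0.0/9 (H2) depth=9
  + 57.15.128.0/20 (H2) depth=20
  + 230.0.0.0/7 (H0) depth=7
  - 230.0.0.0/9 clear@9
  lookup 192.171.160.1: bits 11000000101010111010 walk d0:-→d1:-→d2:-→d3:-→d4:-→d5:-→d6:-→d7:-→d8:-→d9:-→d10:-→d11:-→d12:-→d13:-→d14:-→d15:-→d16:-→d17:-→d18:-→d19:-→d20:H0 -> H0
  + 0.0.0.0/0 (H2) depth=0
  lookup 192.171.160.41: bits 11000000101010111010 walk d0:H2→d1:-→d2:-→d3:-→d4:-→d5:-→d6:-→d7:-→d8:-→d9:-→d10:-→d11:-→d12:-→d13:-→d14:-→d15:-→d16:-→d17:-→d18:-→d19:-→d20:H0 -> H0
  - 57.15.133.128/27 clear@27
  + 192.171.173.64/28 (H2) depth=28
  + 192.0.0.0/6 (H0) depth=6
  lookup 230.73.104.241: bits 1110011001001001011010001111 walk d0:H2→d1:-→d2:-→d3:-→d4:-→d5:-→d6:-→d7:H0→d8:-→d9:-→d10:-→d11:-→d12:-→d13:H1→d14:-→d15:-→d16:-→d17:-→d18:-→d19:-→d20:H1→d21:-→d22:-→d23:-→d24:-→d25:-→d26:-→d27:-→d28:H0 -> H0
  lookup 230.73.104.251: bits 11100110010010010110100011111011 walk d0:H2→d1:-→d2:-→d3:-→d4:-→d5:-→d6:-→d7:H0→d8:-→d9:-→d10:-→d11:-→d12:-→d13:H1→d14:-→d15:-→d16:-→d17:-→d18:-→d19:-→d20:H1→d21:-→d22:-→d23:-→d24:-→d25:-→d26:-→d27:-→d28:H0→d29:-→d30:-→d31:-→d32:H1 -> H1
  lookup 230.73.96.0: bits 11100110010010010110 walk d0:H2→d1:-→d2:-→d3:-→d4:-→d5:-→d6:-→d7:H0→d8:-→d9:-→d10:-→d11:-→d12:-→d13:H1→d14:-→d15:-→d16:-→d17:-→d18:-→d19:-→d20:H1 -> H1
  - 230.73.104.240/28 clear@28
  + 192.171.173.68/32 (H1) depth=32
  + 192.0.0.0/4 (H0) depth=4
  + 0.0.0.0/0 (H1) depth=0
  lookup 192.171.173.68: bits 11000000101010111010110101000100 walk d0:H1→d1:-→d2:-→d3:-→d4:H0→d5:-→d6:H0→d7:-→d8:-→d9:-→d10:-→d11:-→d12:-→d13:-→d14:-→d15:-→d16:-→d17:-→d18:-→d19:-→d20:H0→d21:-→d22:-→d23:-→d24:-→d25:-→d26:-→d27:-→d28:H2→d29:-→d30:-→d31:-→d32:H1 -> H1

== LOOKUPS ==
["H0","H2","H0","H0","H2","H0","H1","H0","H0","H0","H1","H1","H1"]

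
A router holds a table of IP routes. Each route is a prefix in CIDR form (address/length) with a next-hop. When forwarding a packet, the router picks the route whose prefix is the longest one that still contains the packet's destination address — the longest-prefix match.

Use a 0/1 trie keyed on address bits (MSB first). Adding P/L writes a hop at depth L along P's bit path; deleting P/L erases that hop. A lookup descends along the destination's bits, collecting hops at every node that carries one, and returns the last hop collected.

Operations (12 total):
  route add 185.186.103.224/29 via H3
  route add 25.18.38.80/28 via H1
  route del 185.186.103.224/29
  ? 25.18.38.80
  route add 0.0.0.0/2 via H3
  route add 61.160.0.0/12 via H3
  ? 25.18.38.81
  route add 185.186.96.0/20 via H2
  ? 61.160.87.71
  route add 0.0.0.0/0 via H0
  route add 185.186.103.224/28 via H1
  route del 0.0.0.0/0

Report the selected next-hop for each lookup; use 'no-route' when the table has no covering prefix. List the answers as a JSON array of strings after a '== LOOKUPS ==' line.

Apply in order:
  + 185.186.103.224/29 (H3) depth=29
  + 25.18.38.80/28 (H1) depth=28
  - 185.186.103.224/29 clear@29
  lookup 25.18.38.80: bits 0001100100010010001001100101 walk d0:-→d1:-→d2:-→d3:-→d4:-→d5:-→d6:-→d7:-→d8:-→d9:-→d10:-→d11:-→d12:-→d13:-→d14:-→d15:-→d16:-→d17:-→d18:-→d19:-→d20:-→d21:-→d22:-→d23:-→d24:-→d25:-→d26:-→d27:-→d28:H1 -> H1
  + 0.0.0.0/2 (H3) depth=2
  + 61.160.0.0/12 (H3) depth=12
  lookup 25.18.38.81: bits 0001100100010010001001100101 walk d0:-→d1:-→d2:H3→d3:-→d4:-→d5:-→d6:-→d7:-→d8:-→d9:-→d10:-→d11:-→d12:-→d13:-→d14:-→d15:-→d16:-→d17:-→d18:-→d19:-→d20:-→d21:-→d22:-→d23:-→d24:-→d25:-→d26:-→d27:-→d28:H1 -> H1
  + 185.186.96.0/20 (H2) depth=20
  lookup 61.160.87.71: bits 001111011010 walk d0:-→d1:-→d2:H3→d3:-→d4:-→d5:-→d6:-→d7:-→d8:-→d9:-→d10:-→d11:-→d12:H3 -> H3
  + 0.0.0.0/0 (H0) depth=0
  + 185.186.103.224/28 (H1) depth=28
  - 0.0.0.0/0 clear@0

== LOOKUPS ==
["H1","H1","H3"]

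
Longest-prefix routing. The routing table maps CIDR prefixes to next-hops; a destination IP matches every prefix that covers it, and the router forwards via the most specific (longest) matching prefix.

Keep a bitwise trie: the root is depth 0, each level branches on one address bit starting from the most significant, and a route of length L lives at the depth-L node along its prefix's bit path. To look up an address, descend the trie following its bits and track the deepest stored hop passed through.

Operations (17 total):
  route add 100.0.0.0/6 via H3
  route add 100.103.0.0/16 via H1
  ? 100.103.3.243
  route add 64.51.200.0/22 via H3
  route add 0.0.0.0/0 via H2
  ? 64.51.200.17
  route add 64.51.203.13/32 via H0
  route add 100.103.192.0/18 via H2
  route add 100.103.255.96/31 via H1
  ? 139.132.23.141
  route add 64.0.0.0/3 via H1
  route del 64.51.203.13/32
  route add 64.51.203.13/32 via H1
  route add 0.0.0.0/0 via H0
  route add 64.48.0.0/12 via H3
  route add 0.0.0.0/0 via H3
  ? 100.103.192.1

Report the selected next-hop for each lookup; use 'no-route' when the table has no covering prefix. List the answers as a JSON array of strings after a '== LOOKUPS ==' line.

Trace:
  add 100.0.0.0/6 -> H3 at depth 6
  add 100.103.0.0/16 -> H1 at depth 16
  lookup 100.103.3.243: bits 0110010001100111 walk d0:-→d1:-→d2:-→d3:-→d4:-→d5:-→d6:H3→d7:-→d8:-→d9:-→d10:-→d11:-→d12:-→d13:-→d14:-→d15:-→d16:H1 -> H1
  add 64.51.200.0/22 -> H3 at depth 22
  add 0.0.0.0/0 -> H2 at depth 0
  lookup 64.51.200.17: bits 0100000000110011110010 walk d0:H2→d1:-→d2:-→d3:-→d4:-→d5:-→d6:-→d7:-→d8:-→d9:-→d10:-→d11:-→d12:-→d13:-→d14:-→d15:-→d16:-→d17:-→d18:-→d19:-→d20:-→d21:-→d22:H3 -> H3
  add 64.51.203.13/32 -> H0 at depth 32
  add 100.103.192.0/18 -> H2 at depth 18
  add 100.103.255.96/31 -> H1 at depth 31
  lookup 139.132.23.141: bits ε walk d0:H2 -> H2
  add 64.0.0.0/3 -> H1 at depth 3
  del 64.51.203.13/32 (clear depth 32)
  add 64.51.203.13/32 -> H1 at depth 32
  add 0.0.0.0/0 -> H0 at depth 0
  add 64.48.0.0/12 -> H3 at depth 12
  add 0.0.0.0/0 -> H3 at depth 0
  lookup 100.103.192.1: bits 011001000110011111 walk d0:H3→d1:-→d2:-→d3:-→d4:-→d5:-→d6:H3→d7:-→d8:-→d9:-→d10:-→d11:-→d12:-→d13:-→d14:-→d15:-→d16:H1→d17:-→d18:H2 -> H2

== LOOKUPS ==
["H1","H3","H2","H2"]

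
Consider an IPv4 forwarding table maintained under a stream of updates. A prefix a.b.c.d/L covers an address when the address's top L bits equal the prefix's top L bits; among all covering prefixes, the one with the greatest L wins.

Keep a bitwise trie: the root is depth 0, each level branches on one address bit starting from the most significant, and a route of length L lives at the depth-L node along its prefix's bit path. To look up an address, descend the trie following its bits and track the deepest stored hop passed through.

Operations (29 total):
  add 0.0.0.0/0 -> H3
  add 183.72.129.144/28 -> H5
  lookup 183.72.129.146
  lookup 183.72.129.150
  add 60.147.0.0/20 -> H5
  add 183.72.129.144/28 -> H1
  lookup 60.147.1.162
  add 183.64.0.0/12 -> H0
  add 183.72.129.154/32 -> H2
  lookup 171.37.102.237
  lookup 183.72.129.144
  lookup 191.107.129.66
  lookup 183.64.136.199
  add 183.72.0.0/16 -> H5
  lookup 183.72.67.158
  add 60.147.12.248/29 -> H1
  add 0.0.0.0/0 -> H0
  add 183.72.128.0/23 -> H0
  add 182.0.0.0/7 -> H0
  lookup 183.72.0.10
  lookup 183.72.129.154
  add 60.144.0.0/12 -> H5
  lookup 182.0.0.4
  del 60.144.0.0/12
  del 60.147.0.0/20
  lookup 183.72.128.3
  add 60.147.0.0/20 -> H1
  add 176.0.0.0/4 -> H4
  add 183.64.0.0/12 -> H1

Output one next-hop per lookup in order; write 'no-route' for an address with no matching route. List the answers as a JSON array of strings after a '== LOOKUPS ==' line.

Apply in order:
  + 0.0.0.0/0 (H3) depth=0
  + 183.72.129.144/28 (H5) depth=28
  ? 183.72.129.146  path d0:H3→d1:-→d2:-→d3:-→d4:-→d5:-→d6:-→d7:-→d8:-→d9:-→d10:-→d11:-→d12:-→d13:-→d14:-→d15:-→d16:-→d17:-→d18:-→d19:-→d20:-→d21:-→d22:-→d23:-→d24:-→d25:-→d26:-→d27:-→d28:H5  best=H5
  ? 183.72.129.150  path d0:H3→d1:-→d2:-→d3:-→d4:-→d5:-→d6:-→d7:-→d8:-→d9:-→d10:-→d11:-→d12:-→d13:-→d14:-→d15:-→d16:-→d17:-→d18:-→d19:-→d20:-→d21:-→d22:-→d23:-→d24:-→d25:-→d26:-→d27:-→d28:H5  best=H5
  + 60.147.0.0/20 (H5) depth=20
  + 183.72.129.144/28 (H1) depth=28
  ? 60.147.1.162  path d0:H3→d1:-→d2:-→d3:-→d4:-→d5:-→d6:-→d7:-→d8:-→d9:-→d10:-→d11:-→d12:-→d13:-→d14:-→d15:-→d16:-→d17:-→d18:-→d19:-→d20:H5  best=H5
  + 183.64.0.0/12 (H0) depth=12
  + 183.72.129.154/32 (H2) depth=32
  ? 171.37.102.237  path d0:H3→d1:-→d2:-→d3:-  best=H3
  ? 183.72.129.144  path d0:H3→d1:-→d2:-→d3:-→d4:-→d5:-→d6:-→d7:-→d8:-→d9:-→d10:-→d11:-→d12:H0→d13:-→d14:-→d15:-→d16:-→d17:-→d18:-→d19:-→d20:-→d21:-→d22:-→d23:-→d24:-→d25:-→d26:-→d27:-→d28:H1  best=H1
  ? 191.107.129.66  path d0:H3→d1:-→d2:-→d3:-→d4:-  best=H3
  ? 183.64.136.199  path d0:H3→d1:-→d2:-→d3:-→d4:-→d5:-→d6:-→d7:-→d8:-→d9:-→d10:-→d11:-→d12:H0  best=H0
  + 183.72.0.0/16 (H5) depth=16
  ? 183.72.67.158  path d0:H3→d1:-→d2:-→d3:-→d4:-→d5:-→d6:-→d7:-→d8:-→d9:-→d10:-→d11:-→d12:H0→d13:-→d14:-→d15:-→d16:H5  best=H5
  + 60.147.12.248/29 (H1) depth=29
  + 0.0.0.0/0 (H0) depth=0
  + 183.72.128.0/23 (H0) depth=23
  + 182.0.0.0/7 (H0) depth=7
  ? 183.72.0.10  path d0:H0→d1:-→d2:-→d3:-→d4:-→d5:-→d6:-→d7:H0→d8:-→d9:-→d10:-→d11:-→d12:H0→d13:-→d14:-→d15:-→d16:H5  best=H5
  ? 183.72.129.154  path d0:H0→d1:-→d2:-→d3:-→d4:-→d5:-→d6:-→d7:H0→d8:-→d9:-→d10:-→d11:-→d12:H0→d13:-→d14:-→d15:-→d16:H5→d17:-→d18:-→d19:-→d20:-→d21:-→d22:-→d23:H0→d24:-→d25:-→d26:-→d27:-→d28:H1→d29:-→d30:-→d31:-→d32:H2  best=H2
  + 60.144.0.0/12 (H5) depth=12
  ? 182.0.0.4  path d0:H0→d1:-→d2:-→d3:-→d4:-→d5:-→d6:-→d7:H0  best=H0
  - 60.144.0.0/12 clear@12
  - 60.147.0.0/20 clear@20
  ? 183.72.128.3  path d0:H0→d1:-→d2:-→d3:-→d4:-→d5:-→d6:-→d7:H0→d8:-→d9:-→d10:-→d11:-→d12:H0→d13:-→d14:-→d15:-→d16:H5→d17:-→d18:-→d19:-→d20:-→d21:-→d22:-→d23:H0  best=H0
  + 60.147.0.0/20 (H1) depth=20
  + 176.0.0.0/4 (H4) depth=4
  + 183.64.0.0/12 (H1) depth=12

== LOOKUPS ==
["H5","H5","H5","H3","H1","H3","H0","H5","H5","H2","H0","H0"]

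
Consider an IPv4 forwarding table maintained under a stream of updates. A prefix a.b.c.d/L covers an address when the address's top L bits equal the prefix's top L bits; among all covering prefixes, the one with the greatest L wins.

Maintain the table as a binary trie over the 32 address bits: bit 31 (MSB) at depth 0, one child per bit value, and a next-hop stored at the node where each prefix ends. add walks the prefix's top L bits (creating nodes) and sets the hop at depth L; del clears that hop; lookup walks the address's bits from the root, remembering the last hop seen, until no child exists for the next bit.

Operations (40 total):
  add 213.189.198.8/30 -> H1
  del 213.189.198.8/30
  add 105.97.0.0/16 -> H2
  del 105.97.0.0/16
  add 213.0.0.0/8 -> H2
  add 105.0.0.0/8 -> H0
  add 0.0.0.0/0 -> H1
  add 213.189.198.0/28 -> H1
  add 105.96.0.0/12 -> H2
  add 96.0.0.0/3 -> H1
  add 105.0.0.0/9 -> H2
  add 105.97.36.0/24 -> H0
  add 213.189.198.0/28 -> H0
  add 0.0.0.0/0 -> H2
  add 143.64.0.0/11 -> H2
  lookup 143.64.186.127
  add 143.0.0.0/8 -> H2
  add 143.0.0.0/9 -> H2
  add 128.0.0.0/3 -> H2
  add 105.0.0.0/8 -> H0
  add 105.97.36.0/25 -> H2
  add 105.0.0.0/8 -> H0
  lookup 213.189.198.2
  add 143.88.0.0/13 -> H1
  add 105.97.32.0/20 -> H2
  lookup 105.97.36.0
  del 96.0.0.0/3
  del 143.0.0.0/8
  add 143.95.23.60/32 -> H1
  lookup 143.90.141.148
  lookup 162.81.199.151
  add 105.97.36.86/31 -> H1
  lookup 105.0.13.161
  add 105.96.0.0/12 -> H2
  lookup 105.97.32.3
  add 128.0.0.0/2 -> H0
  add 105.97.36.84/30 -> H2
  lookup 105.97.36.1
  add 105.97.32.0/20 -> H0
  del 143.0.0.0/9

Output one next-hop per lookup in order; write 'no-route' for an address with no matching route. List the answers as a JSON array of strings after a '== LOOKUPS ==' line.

Apply in order:
  + 213.189.198.8/30 (H1) depth=30
  - 213.189.198.8/30 clear@30
  + 105.97.0.0/16 (H2) depth=16
  - 105.97.0.0/16 clear@16
  + 213.0.0.0/8 (H2) depth=8
  + 105.0.0.0/8 (H0) depth=8
  + 0.0.0.0/0 (H1) depth=0
  + 213.189.198.0/28 (H1) depth=28
  + 105.96.0.0/12 (H2) depth=12
  + 96.0.0.0/3 (H1) depth=3
  + 105.0.0.0/9 (H2) depth=9
  + 105.97.36.0/24 (H0) depth=24
  + 213.189.198.0/28 (H0) depth=28
  + 0.0.0.0/0 (H2) depth=0
  + 143.64.0.0/11 (H2) depth=11
  Q 143.64.186.127: descend 10001111010 ; hops seen [H2,H2] ; pick H2
  + 143.0.0.0/8 (H2) depth=8
  + 143.0.0.0/9 (H2) depth=9
  + 128.0.0.0/3 (H2) depth=3
  + 105.0.0.0/8 (H0) depth=8
  + 105.97.36.0/25 (H2) depth=25
  + 105.0.0.0/8 (H0) depth=8
  Q 213.189.198.2: descend 1101010110111101110001100000 ; hops seen [H2,H2,H0] ; pick H0
  + 143.88.0.0/13 (H1) depth=13
  + 105.97.32.0/20 (H2) depth=20
  Q 105.97.36.0: descend 0110100101100001001001000 ; hops seen [H2,H1,H0,H2,H2,H2,H0,H2] ; pick H2
  - 96.0.0.0/3 clear@3
  - 143.0.0.0/8 clear@8
  + 143.95.23.60/32 (H1) depth=32
  Q 143.90.141.148: descend 1000111101011 ; hops seen [H2,H2,H2,H2,H1] ; pick H1
  Q 162.81.199.151: descend 10 ; hops seen [H2] ; pick H2
  + 105.97.36.86/31 (H1) depth=31
  Q 105.0.13.161: descend 011010010 ; hops seen [H2,H0,H2] ; pick H2
  + 105.96.0.0/12 (H2) depth=12
  Q 105.97.32.3: descend 011010010110000100100 ; hops seen [H2,H0,H2,H2,H2] ; pick H2
  + 128.0.0.0/2 (H0) depth=2
  + 105.97.36.84/30 (H2) depth=30
  Q 105.97.36.1: descend 0110100101100001001001000 ; hops seen [H2,H0,H2,H2,H2,H0,H2] ; pick H2
  + 105.97.32.0/20 (H0) depth=20
  - 143.0.0.0/9 clear@9

== LOOKUPS ==
["H2","H0","H2","H1","H2","H2","H2","H2"]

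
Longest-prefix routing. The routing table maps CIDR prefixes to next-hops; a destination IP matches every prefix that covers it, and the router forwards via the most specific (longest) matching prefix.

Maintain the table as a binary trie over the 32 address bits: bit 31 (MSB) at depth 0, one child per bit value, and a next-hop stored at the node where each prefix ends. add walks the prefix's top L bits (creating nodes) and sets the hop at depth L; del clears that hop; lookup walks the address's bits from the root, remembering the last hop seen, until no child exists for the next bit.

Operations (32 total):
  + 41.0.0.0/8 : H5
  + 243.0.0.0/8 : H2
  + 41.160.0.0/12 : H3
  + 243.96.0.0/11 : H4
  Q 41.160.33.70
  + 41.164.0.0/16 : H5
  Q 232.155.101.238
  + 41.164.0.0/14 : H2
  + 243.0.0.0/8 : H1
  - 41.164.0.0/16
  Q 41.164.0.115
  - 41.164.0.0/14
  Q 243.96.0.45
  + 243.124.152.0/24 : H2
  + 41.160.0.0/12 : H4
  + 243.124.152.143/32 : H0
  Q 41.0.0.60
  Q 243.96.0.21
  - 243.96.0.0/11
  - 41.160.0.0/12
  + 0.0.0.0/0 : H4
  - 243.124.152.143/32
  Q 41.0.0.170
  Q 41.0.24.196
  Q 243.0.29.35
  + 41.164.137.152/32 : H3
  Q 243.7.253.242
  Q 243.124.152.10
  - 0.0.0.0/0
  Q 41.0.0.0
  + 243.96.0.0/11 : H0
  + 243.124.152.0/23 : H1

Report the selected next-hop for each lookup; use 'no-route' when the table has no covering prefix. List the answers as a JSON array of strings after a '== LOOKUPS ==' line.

Process each operation:
  + 41.0.0.0/8 (H5) depth=8
  + 243.0.0.0/8 (H2) depth=8
  + 41.160.0.0/12 (H3) depth=12
  + 243.96.0.0/11 (H4) depth=11
  lookup 41.160.33.70: bits 001010011010 walk d0:-→d1:-→d2:-→d3:-→d4:-→d5:-→d6:-→d7:-→d8:H5→d9:-→d10:-→d11:-→d12:H3 -> H3
  + 41.164.0.0/16 (H5) depth=16
  lookup 232.155.101.238: bits 111 walk d0:-→d1:-→d2:-→d3:- -> no-route
  + 41.164.0.0/14 (H2) depth=14
  + 243.0.0.0/8 (H1) depth=8
  - 41.164.0.0/16 clear@16
  lookup 41.164.0.115: bits 0010100110100100 walk d0:-→d1:-→d2:-→d3:-→d4:-→d5:-→d6:-→d7:-→d8:H5→d9:-→d10:-→d11:-→d12:H3→d13:-→d14:H2→d15:-→d16:- -> H2
  - 41.164.0.0/14 clear@14
  lookup 243.96.0.45: bits 11110011011 walk d0:-→d1:-→d2:-→d3:-→d4:-→d5:-→d6:-→d7:-→d8:H1→d9:-→d10:-→d11:H4 -> H4
  + 243.124.152.0/24 (H2) depth=24
  + 41.160.0.0/12 (H4) depth=12
  + 243.124.152.143/32 (H0) depth=32
  lookup 41.0.0.60: bits 00101001 walk d0:-→d1:-→d2:-→d3:-→d4:-→d5:-→d6:-→d7:-→d8:H5 -> H5
  lookup 243.96.0.21: bits 11110011011 walk d0:-→d1:-→d2:-→d3:-→d4:-→d5:-→d6:-→d7:-→d8:H1→d9:-→d10:-→d11:H4 -> H4
  - 243.96.0.0/11 clear@11
  - 41.160.0.0/12 clear@12
  + 0.0.0.0/0 (H4) depth=0
  - 243.124.152.143/32 clear@32
  lookup 41.0.0.170: bits 00101001 walk d0:H4→d1:-→d2:-→d3:-→d4:-→d5:-→d6:-→d7:-→d8:H5 -> H5
  lookup 41.0.24.196: bits 00101001 walk d0:H4→d1:-→d2:-→d3:-→d4:-→d5:-→d6:-→d7:-→d8:H5 -> H5
  lookup 243.0.29.35: bits 111100110 walk d0:H4→d1:-→d2:-→d3:-→d4:-→d5:-→d6:-→d7:-→d8:H1→d9:- -> H1
  + 41.164.137.152/32 (H3) depth=32
  lookup 243.7.253.242: bits 111100110 walk d0:H4→d1:-→d2:-→d3:-→d4:-→d5:-→d6:-→d7:-→d8:H1→d9:- -> H1
  lookup 243.124.152.10: bits 111100110111110010011000 walk d0:H4→d1:-→d2:-→d3:-→d4:-→d5:-→d6:-→d7:-→d8:H1→d9:-→d10:-→d11:-→d12:-→d13:-→d14:-→d15:-→d16:-→d17:-→d18:-→d19:-→d20:-→d21:-→d22:-→d23:-→d24:H2 -> H2
  - 0.0.0.0/0 clear@0
  lookup 41.0.0.0: bits 00101001 walk d0:-→d1:-→d2:-→d3:-→d4:-→d5:-→d6:-→d7:-→d8:H5 -> H5
  + 243.96.0.0/11 (H0) depth=11
  + 243.124.152.0/23 (H1) depth=23

== LOOKUPS ==
["H3","no-route","H2","H4","H5","H4","H5","H5","H1","H1","H2","H5"]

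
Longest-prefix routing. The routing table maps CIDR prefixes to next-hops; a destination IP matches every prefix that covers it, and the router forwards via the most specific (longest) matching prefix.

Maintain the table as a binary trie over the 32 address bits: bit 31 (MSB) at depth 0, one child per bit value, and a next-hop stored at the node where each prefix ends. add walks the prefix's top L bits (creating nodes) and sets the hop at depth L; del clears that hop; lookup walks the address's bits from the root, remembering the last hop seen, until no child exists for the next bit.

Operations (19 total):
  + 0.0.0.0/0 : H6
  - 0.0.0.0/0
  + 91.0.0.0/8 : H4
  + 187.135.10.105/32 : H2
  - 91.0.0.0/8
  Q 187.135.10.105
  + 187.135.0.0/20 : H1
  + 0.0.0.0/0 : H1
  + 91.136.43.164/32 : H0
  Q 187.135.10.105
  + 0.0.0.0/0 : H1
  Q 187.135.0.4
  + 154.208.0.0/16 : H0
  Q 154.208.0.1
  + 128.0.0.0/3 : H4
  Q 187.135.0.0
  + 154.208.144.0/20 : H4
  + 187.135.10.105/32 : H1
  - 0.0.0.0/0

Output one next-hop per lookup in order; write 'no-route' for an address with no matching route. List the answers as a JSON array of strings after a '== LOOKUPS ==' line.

Trace:
  add 0.0.0.0/0 -> H6 at depth 0
  - 0.0.0.0/0 clear@0
  add 91.0.0.0/8 -> H4 at depth 8
  add 187.135.10.105/32 -> H2 at depth 32
  - 91.0.0.0/8 clear@8
  ? 187.135.10.105  path d0:-→d1:-→d2:-→d3:-→d4:-→d5:-→d6:-→d7:-→d8:-→d9:-→d10:-→d11:-→d12:-→d13:-→d14:-→d15:-→d16:-→d17:-→d18:-→d19:-→d20:-→d21:-→d22:-→d23:-→d24:-→d25:-→d26:-→d27:-→d28:-→d29:-→d30:-→d31:-→d32:H2  best=H2
  add 187.135.0.0/20 -> H1 at depth 20
  add 0.0.0.0/0 -> H1 at depth 0
  add 91.136.43.164/32 -> H0 at depth 32
  ? 187.135.10.105  path d0:H1→d1:-→d2:-→d3:-→d4:-→d5:-→d6:-→d7:-→d8:-→d9:-→d10:-→d11:-→d12:-→d13:-→d14:-→d15:-→d16:-→d17:-→d18:-→d19:-→d20:H1→d21:-→d22:-→d23:-→d24:-→d25:-→d26:-→d27:-→d28:-→d29:-→d30:-→d31:-→d32:H2  best=H2
  add 0.0.0.0/0 -> H1 at depth 0
  ? 187.135.0.4  path d0:H1→d1:-→d2:-→d3:-→d4:-→d5:-→d6:-→d7:-→d8:-→d9:-→d10:-→d11:-→d12:-→d13:-→d14:-→d15:-→d16:-→d17:-→d18:-→d19:-→d20:H1  best=H1
  add 154.208.0.0/16 -> H0 at depth 16
  ? 154.208.0.1  path d0:H1→d1:-→d2:-→d3:-→d4:-→d5:-→d6:-→d7:-→d8:-→d9:-→d10:-→d11:-→d12:-→d13:-→d14:-→d15:-→d16:H0  best=H0
  add 128.0.0.0/3 -> H4 at depth 3
  ? 187.135.0.0  path d0:H1→d1:-→d2:-→d3:-→d4:-→d5:-→d6:-→d7:-→d8:-→d9:-→d10:-→d11:-→d12:-→d13:-→d14:-→d15:-→d16:-→d17:-→d18:-→d19:-→d20:H1  best=H1
  add 154.208.144.0/20 -> H4 at depth 20
  add 187.135.10.105/32 -> H1 at depth 32
  - 0.0.0.0/0 clear@0

== LOOKUPS ==
["H2","H2","H1","H0","H1"]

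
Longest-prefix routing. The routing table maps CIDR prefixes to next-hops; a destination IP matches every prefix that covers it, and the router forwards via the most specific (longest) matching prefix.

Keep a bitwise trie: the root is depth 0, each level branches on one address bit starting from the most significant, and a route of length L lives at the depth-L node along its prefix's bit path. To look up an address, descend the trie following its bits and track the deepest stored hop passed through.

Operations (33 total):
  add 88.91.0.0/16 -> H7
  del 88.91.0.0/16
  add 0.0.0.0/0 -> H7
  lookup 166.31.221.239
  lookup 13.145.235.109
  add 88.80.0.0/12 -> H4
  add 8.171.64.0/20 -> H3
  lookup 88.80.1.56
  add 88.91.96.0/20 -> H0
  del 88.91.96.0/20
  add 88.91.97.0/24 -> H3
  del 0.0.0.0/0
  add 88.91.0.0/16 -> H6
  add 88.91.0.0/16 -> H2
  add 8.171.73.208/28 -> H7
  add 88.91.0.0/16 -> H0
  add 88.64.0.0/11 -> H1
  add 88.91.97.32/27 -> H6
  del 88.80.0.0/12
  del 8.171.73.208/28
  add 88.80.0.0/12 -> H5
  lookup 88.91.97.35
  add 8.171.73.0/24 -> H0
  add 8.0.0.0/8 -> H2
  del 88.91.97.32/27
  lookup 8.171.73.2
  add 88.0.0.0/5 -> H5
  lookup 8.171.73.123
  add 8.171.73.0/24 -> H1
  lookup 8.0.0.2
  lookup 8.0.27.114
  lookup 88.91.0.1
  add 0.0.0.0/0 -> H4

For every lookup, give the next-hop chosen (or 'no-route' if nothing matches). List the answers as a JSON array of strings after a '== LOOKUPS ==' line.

Process each operation:
  add 88.91.0.0/16 -> H7 at depth 16
  - 88.91.0.0/16 clear@16
  add 0.0.0.0/0 -> H7 at depth 0
  Q 166.31.221.239: descend ε ; hops seen [H7] ; pick H7
  Q 13.145.235.109: descend 0 ; hops seen [H7] ; pick H7
  add 88.80.0.0/12 -> H4 at depth 12
  add 8.171.64.0/20 -> H3 at depth 20
  Q 88.80.1.56: descend 010110000101 ; hops seen [H7,H4] ; pick H4
  add 88.91.96.0/20 -> H0 at depth 20
  - 88.91.96.0/20 clear@20
  add 88.91.97.0/24 -> H3 at depth 24
  - 0.0.0.0/0 clear@0
  add 88.91.0.0/16 -> H6 at depth 16
  add 88.91.0.0/16 -> H2 at depth 16
  add 8.171.73.208/28 -> H7 at depth 28
  add 88.91.0.0/16 -> H0 at depth 16
  add 88.64.0.0/11 -> H1 at depth 11
  add 88.91.97.32/27 -> H6 at depth 27
  - 88.80.0.0/12 clear@12
  - 8.171.73.208/28 clear@28
  add 88.80.0.0/12 -> H5 at depth 12
  Q 88.91.97.35: descend 010110000101101101100001001 ; hops seen [H1,H5,H0,H3,H6] ; pick H6
  add 8.171.73.0/24 -> H0 at depth 24
  add 8.0.0.0/8 -> H2 at depth 8
  - 88.91.97.32/27 clear@27
  Q 8.171.73.2: descend 000010001010101101001001 ; hops seen [H2,H3,H0] ; pick H0
  add 88.0.0.0/5 -> H5 at depth 5
  Q 8.171.73.123: descend 000010001010101101001001 ; hops seen [H2,H3,H0] ; pick H0
  add 8.171.73.0/24 -> H1 at depth 24
  Q 8.0.0.2: descend 00001000 ; hops seen [H2] ; pick H2
  Q 8.0.27.114: descend 00001000 ; hops seen [H2] ; pick H2
  Q 88.91.0.1: descend 01011000010110110 ; hops seen [H5,H1,H5,H0] ; pick H0
  add 0.0.0.0/0 -> H4 at depth 0

== LOOKUPS ==
["H7","H7","H4","H6","H0","H0","H2","H2","H0"]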